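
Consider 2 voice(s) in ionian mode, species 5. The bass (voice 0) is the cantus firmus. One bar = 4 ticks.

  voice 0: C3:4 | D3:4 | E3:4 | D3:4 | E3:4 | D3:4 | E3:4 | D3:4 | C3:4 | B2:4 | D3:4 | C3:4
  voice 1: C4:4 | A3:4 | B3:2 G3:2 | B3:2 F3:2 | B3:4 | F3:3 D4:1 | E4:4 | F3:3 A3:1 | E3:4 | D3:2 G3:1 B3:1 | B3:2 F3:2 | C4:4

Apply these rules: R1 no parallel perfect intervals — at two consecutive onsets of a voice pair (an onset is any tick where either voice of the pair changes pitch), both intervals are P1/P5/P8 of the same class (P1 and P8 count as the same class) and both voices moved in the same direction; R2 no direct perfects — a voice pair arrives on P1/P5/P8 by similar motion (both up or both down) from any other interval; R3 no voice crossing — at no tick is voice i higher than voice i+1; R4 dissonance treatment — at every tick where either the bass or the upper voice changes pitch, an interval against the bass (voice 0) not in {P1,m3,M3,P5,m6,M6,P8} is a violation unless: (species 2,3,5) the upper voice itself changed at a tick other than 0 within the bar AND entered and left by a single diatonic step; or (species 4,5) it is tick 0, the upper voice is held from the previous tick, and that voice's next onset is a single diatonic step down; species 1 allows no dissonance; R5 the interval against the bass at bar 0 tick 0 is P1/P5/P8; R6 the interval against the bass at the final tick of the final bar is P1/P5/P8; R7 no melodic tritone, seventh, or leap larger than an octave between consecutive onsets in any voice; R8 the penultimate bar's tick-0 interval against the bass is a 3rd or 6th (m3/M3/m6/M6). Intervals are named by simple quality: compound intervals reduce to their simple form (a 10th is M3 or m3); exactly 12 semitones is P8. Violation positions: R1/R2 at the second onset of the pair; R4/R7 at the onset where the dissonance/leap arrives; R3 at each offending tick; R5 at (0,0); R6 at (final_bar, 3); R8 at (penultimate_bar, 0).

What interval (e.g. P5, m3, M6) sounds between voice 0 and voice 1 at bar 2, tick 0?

voice 0=E3 voice 1=B3 -> P5

P5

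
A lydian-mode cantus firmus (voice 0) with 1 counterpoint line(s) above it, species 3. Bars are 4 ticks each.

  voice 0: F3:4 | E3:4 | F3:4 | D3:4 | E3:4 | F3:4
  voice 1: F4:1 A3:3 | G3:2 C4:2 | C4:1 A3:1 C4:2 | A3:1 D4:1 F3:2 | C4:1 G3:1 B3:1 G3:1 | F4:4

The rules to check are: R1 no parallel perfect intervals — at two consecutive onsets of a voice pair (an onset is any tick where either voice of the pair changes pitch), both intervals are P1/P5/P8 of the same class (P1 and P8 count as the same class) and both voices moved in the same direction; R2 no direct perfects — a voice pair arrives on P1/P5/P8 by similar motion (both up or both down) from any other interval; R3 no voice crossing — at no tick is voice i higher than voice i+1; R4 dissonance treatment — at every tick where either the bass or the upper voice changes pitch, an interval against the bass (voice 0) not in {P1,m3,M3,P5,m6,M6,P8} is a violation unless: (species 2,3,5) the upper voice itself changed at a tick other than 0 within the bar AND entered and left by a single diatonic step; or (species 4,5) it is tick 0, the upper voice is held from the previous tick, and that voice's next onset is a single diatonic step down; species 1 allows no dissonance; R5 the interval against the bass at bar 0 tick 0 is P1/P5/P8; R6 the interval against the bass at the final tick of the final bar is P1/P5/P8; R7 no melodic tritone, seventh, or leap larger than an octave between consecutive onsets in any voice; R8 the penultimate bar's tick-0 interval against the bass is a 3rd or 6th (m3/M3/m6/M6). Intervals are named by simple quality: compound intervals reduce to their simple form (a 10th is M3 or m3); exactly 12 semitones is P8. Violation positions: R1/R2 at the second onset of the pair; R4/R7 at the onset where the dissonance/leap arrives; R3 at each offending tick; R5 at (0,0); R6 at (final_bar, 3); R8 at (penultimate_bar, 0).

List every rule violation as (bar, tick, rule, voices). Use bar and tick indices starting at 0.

bar 0: v0=F3 v1=F4 downbeat P8
bar 1: v0=E3 v1=G3 downbeat m3
bar 2: v0=F3 v1=C4 downbeat P5
bar 3: v0=D3 v1=A3 downbeat P5
bar 4: v0=E3 v1=C4 downbeat m6
bar 5: v0=F3 v1=F4 downbeat P8
  -> R1 @ bar 3 tick 0 v(0, 1): F3/C4 P5 -> D3/A3 P5 similar
  -> R2 @ bar 5 tick 0 v(0, 1): E3/G3 m3 -> F3/F4 P8 similar
  -> R7 @ bar 5 tick 0 v(1,): G3->F4 leap 10st

(3, 0, R1, (0, 1))
(5, 0, R2, (0, 1))
(5, 0, R7, (1,))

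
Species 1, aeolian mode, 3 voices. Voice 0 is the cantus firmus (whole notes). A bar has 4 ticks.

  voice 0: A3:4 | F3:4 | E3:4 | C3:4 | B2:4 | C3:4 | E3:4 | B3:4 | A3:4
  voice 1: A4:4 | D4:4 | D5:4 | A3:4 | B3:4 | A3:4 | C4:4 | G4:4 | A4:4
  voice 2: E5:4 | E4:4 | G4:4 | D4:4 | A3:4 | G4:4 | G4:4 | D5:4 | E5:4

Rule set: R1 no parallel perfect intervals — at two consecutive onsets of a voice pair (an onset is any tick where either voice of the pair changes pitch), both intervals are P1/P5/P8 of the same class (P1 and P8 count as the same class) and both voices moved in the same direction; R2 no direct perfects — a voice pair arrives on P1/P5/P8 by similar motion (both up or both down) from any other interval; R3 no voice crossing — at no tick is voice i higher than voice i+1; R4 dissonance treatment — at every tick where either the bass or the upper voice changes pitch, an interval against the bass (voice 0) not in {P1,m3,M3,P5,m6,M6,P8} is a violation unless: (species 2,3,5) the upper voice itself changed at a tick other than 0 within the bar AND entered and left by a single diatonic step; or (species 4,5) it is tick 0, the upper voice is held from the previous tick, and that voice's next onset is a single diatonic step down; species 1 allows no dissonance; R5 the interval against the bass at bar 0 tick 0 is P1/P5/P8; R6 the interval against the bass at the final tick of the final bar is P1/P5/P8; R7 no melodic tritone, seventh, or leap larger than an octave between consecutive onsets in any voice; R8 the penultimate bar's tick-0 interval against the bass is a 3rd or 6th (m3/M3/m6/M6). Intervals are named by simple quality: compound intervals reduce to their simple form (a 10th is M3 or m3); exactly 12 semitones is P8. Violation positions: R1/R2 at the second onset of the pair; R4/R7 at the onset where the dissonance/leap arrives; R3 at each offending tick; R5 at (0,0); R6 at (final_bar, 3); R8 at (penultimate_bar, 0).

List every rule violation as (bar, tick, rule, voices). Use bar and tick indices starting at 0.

bar 0: v0=A3 v1=A4 v2=E5 downbeat P5
bar 1: v0=F3 v1=D4 v2=E4 downbeat M7
bar 2: v0=E3 v1=D5 v2=G4 downbeat m3
bar 3: v0=C3 v1=A3 v2=D4 downbeat M2
bar 4: v0=B2 v1=B3 v2=A3 downbeat m7
bar 5: v0=C3 v1=A3 v2=G4 downbeat P5
bar 6: v0=E3 v1=C4 v2=G4 downbeat m3
bar 7: v0=B3 v1=G4 v2=D5 downbeat m3
bar 8: v0=A3 v1=A4 v2=E5 downbeat P5
  -> R4 @ bar 1 tick 0 v(0, 2): F3/E4 M7 untreated
  -> R2 @ bar 2 tick 0 v(1, 2): D4/E4 M2 -> D5/G4 P5 similar
  -> R3 @ bar 2 tick 0 v(1, 2): D5 above G4
  -> R4 @ bar 2 tick 0 v(0, 1): E3/D5 m7 untreated
  -> R3 @ bar 2 tick 1 v(1, 2): D5 above G4
  -> R3 @ bar 2 tick 2 v(1, 2): D5 above G4
  -> R3 @ bar 2 tick 3 v(1, 2): D5 above G4
  -> R4 @ bar 3 tick 0 v(0, 2): C3/D4 M2 untreated
  -> R7 @ bar 3 tick 0 v(1,): D5->A3 leap 17st
  -> R3 @ bar 4 tick 0 v(1, 2): B3 above A3
  -> R4 @ bar 4 tick 0 v(0, 2): B2/A3 m7 untreated
  -> R3 @ bar 4 tick 1 v(1, 2): B3 above A3
  -> R3 @ bar 4 tick 2 v(1, 2): B3 above A3
  -> R3 @ bar 4 tick 3 v(1, 2): B3 above A3
  -> R2 @ bar 5 tick 0 v(0, 2): B2/A3 m7 -> C3/G4 P5 similar
  -> R7 @ bar 5 tick 0 v(2,): A3->G4 leap 10st
  -> R1 @ bar 7 tick 0 v(1, 2): C4/G4 P5 -> G4/D5 P5 similar
  -> R1 @ bar 8 tick 0 v(1, 2): G4/D5 P5 -> A4/E5 P5 similar

(1, 0, R4, (0, 2))
(2, 0, R2, (1, 2))
(2, 0, R3, (1, 2))
(2, 0, R4, (0, 1))
(2, 1, R3, (1, 2))
(2, 2, R3, (1, 2))
(2, 3, R3, (1, 2))
(3, 0, R4, (0, 2))
(3, 0, R7, (1,))
(4, 0, R3, (1, 2))
(4, 0, R4, (0, 2))
(4, 1, R3, (1, 2))
(4, 2, R3, (1, 2))
(4, 3, R3, (1, 2))
(5, 0, R2, (0, 2))
(5, 0, R7, (2,))
(7, 0, R1, (1, 2))
(8, 0, R1, (1, 2))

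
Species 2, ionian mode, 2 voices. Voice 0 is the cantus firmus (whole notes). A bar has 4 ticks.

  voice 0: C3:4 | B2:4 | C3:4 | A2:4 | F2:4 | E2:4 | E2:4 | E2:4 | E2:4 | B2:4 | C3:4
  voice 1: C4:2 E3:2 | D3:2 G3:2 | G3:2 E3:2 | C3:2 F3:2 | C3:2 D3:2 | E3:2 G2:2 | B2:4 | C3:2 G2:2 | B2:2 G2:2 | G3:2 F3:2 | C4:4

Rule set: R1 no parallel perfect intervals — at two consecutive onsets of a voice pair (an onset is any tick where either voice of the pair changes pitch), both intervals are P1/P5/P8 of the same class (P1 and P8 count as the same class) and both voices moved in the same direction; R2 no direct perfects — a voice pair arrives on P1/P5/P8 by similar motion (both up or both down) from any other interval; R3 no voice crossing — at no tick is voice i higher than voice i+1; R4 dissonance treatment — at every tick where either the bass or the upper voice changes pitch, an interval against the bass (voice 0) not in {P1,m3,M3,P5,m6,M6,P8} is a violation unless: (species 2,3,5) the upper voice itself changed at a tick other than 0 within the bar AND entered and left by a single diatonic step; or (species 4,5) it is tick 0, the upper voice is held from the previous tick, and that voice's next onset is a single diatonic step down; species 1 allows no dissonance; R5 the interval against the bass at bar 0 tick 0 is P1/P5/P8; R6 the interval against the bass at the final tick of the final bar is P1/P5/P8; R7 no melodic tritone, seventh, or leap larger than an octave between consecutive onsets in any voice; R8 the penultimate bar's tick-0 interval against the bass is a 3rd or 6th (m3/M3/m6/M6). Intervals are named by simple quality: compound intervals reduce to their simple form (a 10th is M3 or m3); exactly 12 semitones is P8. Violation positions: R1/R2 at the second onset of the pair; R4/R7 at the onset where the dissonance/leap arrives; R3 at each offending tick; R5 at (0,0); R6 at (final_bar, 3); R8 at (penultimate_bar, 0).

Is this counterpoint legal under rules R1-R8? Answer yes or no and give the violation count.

bar 0: v0=C3 v1=C4 (P8)
bar 1: v0=B2 v1=D3 (m3)
bar 2: v0=C3 v1=G3 (P5)
bar 3: v0=A2 v1=C3 (m3)
bar 4: v0=F2 v1=C3 (P5)
bar 5: v0=E2 v1=E3 (P8)
bar 6: v0=E2 v1=B2 (P5)
bar 7: v0=E2 v1=C3 (m6)
bar 8: v0=E2 v1=B2 (P5)
bar 9: v0=B2 v1=G3 (m6)
bar 10: v0=C3 v1=C4 (P8)
  R2 @ bar4.0: A2/F3 m6 -> F2/C3 P5 similar
  R4 @ bar9.2: B2/F3 TT untreated
  R2 @ bar10.0: B2/F3 TT -> C3/C4 P8 similar

No (3 violations)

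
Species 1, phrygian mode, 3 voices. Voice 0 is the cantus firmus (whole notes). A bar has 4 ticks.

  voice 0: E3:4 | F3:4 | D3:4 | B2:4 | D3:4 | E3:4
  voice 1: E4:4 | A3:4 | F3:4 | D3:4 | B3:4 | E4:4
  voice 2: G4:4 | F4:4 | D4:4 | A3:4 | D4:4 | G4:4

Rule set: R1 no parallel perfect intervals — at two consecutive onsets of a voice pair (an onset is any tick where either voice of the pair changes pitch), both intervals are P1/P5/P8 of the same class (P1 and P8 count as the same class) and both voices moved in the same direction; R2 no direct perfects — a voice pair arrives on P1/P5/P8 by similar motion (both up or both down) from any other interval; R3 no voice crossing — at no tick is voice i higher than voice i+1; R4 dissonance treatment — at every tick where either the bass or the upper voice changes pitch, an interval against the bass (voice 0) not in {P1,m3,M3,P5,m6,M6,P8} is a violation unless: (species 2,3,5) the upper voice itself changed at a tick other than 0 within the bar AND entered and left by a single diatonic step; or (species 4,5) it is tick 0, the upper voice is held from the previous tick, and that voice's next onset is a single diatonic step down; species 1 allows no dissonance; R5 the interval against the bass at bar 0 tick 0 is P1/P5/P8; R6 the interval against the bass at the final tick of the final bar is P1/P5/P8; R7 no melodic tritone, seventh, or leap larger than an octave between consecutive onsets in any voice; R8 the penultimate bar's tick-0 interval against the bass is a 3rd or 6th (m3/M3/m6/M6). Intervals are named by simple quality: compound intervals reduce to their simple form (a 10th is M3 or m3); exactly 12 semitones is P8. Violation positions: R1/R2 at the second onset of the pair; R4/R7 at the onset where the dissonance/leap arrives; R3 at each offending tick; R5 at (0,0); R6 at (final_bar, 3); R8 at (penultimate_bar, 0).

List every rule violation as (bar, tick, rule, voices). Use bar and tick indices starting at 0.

bar 0: v0=E3 v1=E4 v2=G4 downbeat m3
bar 1: v0=F3 v1=A3 v2=F4 downbeat P8
bar 2: v0=D3 v1=F3 v2=D4 downbeat P8
bar 3: v0=B2 v1=D3 v2=A3 downbeat m7
bar 4: v0=D3 v1=B3 v2=D4 downbeat P8
bar 5: v0=E3 v1=E4 v2=G4 downbeat m3
  -> R5 @ bar 0 tick 0 v(0, 2): opens on m3
  -> R1 @ bar 2 tick 0 v(0, 2): F3/F4 P8 -> D3/D4 P8 similar
  -> R2 @ bar 3 tick 0 v(1, 2): F3/D4 M6 -> D3/A3 P5 similar
  -> R4 @ bar 3 tick 0 v(0, 2): B2/A3 m7 untreated
  -> R2 @ bar 4 tick 0 v(0, 2): B2/A3 m7 -> D3/D4 P8 similar
  -> R8 @ bar 4 tick 0 v(0, 2): penult P8 not 3rd/6th
  -> R2 @ bar 5 tick 0 v(0, 1): D3/B3 M6 -> E3/E4 P8 similar
  -> R6 @ bar 5 tick 3 v(0, 2): closes on m3

(0, 0, R5, (0, 2))
(2, 0, R1, (0, 2))
(3, 0, R2, (1, 2))
(3, 0, R4, (0, 2))
(4, 0, R2, (0, 2))
(4, 0, R8, (0, 2))
(5, 0, R2, (0, 1))
(5, 3, R6, (0, 2))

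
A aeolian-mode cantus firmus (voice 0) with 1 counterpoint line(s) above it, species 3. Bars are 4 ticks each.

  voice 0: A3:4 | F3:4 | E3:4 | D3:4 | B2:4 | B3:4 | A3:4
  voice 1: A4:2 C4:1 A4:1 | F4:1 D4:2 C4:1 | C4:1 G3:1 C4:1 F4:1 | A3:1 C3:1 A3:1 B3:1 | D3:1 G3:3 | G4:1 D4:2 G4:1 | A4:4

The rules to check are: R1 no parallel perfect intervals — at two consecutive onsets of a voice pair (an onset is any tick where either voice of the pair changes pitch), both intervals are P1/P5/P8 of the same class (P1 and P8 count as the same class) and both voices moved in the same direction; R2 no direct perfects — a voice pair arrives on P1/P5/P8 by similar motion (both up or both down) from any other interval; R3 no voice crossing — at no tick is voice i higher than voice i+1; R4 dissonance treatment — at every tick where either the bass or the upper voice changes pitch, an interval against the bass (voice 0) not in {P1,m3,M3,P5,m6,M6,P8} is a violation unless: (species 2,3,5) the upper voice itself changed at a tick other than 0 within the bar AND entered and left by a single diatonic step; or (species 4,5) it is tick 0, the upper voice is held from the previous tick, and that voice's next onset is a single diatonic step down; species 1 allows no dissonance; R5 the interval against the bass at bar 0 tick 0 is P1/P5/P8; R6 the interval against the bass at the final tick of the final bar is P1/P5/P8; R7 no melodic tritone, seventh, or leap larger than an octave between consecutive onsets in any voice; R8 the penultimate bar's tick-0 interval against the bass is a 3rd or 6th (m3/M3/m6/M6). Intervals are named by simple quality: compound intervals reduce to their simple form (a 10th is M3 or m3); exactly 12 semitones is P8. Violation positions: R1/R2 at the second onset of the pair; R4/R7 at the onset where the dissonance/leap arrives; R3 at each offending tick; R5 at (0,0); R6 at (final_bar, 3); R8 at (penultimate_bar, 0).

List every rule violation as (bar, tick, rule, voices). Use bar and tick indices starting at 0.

bar 0: v0=A3 v1=A4 downbeat P8
bar 1: v0=F3 v1=F4 downbeat P8
bar 2: v0=E3 v1=C4 downbeat m6
bar 3: v0=D3 v1=A3 downbeat P5
bar 4: v0=B2 v1=D3 downbeat m3
bar 5: v0=B3 v1=G4 downbeat m6
bar 6: v0=A3 v1=A4 downbeat P8
  -> R1 @ bar 1 tick 0 v(0, 1): A3/A4 P8 -> F3/F4 P8 similar
  -> R4 @ bar 2 tick 3 v(0, 1): E3/F4 m2 untreated
  -> R2 @ bar 3 tick 0 v(0, 1): E3/F4 m2 -> D3/A3 P5 similar
  -> R3 @ bar 3 tick 1 v(0, 1): D3 above C3
  -> R4 @ bar 3 tick 1 v(0, 1): D3/C3 M2 untreated

(1, 0, R1, (0, 1))
(2, 3, R4, (0, 1))
(3, 0, R2, (0, 1))
(3, 1, R3, (0, 1))
(3, 1, R4, (0, 1))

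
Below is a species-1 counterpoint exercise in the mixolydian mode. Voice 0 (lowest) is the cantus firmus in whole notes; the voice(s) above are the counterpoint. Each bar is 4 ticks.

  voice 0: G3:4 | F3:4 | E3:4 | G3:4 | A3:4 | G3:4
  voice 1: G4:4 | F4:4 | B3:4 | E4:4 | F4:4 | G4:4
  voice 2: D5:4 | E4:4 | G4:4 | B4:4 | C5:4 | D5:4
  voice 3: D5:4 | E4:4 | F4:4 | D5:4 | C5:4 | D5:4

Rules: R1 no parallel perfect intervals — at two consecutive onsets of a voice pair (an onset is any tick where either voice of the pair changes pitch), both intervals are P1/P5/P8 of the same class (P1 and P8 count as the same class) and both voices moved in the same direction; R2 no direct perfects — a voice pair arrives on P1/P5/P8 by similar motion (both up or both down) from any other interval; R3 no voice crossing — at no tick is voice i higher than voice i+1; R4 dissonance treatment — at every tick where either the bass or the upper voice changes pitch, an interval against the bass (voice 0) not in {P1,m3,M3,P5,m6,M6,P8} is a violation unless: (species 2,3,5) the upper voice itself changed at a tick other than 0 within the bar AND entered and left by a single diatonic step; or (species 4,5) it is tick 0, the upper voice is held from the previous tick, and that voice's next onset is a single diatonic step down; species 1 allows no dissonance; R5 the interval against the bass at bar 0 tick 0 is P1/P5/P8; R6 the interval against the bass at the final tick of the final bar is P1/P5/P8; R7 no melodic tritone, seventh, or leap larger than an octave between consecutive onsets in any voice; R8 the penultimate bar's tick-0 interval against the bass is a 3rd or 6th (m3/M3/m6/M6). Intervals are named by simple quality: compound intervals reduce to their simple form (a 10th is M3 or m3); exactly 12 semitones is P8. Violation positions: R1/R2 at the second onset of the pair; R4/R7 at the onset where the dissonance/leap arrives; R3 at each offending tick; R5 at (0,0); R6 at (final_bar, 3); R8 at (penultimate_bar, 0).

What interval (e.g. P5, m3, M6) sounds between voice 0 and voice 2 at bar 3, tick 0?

M3

voice 0=G3 voice 2=B4 -> M3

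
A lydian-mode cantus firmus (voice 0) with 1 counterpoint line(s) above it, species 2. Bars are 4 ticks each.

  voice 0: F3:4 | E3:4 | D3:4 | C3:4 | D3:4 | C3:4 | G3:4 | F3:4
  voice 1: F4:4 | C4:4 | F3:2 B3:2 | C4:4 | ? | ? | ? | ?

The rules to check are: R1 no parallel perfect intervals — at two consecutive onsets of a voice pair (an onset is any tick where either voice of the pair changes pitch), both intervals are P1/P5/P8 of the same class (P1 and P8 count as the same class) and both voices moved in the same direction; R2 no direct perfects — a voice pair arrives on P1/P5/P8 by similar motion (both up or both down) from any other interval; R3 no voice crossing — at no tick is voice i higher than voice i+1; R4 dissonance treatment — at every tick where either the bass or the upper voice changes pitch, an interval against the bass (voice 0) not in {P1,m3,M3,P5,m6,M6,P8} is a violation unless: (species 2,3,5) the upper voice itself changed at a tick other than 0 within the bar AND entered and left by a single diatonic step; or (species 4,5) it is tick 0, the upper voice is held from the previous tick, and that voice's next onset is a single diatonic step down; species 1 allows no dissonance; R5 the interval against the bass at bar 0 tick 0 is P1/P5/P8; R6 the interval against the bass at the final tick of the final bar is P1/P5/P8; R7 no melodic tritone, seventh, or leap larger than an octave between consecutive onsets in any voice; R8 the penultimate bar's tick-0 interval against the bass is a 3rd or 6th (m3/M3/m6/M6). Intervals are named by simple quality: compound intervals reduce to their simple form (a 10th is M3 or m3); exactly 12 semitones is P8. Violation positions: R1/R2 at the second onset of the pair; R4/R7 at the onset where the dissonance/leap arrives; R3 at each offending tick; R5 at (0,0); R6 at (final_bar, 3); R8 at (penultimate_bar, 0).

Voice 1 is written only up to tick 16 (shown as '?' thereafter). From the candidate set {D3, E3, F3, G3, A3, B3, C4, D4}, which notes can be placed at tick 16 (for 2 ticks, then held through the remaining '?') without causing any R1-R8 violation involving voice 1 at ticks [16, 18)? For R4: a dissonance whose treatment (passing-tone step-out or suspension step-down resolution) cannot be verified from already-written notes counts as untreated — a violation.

{A3, B3, F3}

D3: violates R7
E3: violates R4
F3: legal
G3: violates R4
A3: legal
B3: legal
C4: violates R4
D4: violates R1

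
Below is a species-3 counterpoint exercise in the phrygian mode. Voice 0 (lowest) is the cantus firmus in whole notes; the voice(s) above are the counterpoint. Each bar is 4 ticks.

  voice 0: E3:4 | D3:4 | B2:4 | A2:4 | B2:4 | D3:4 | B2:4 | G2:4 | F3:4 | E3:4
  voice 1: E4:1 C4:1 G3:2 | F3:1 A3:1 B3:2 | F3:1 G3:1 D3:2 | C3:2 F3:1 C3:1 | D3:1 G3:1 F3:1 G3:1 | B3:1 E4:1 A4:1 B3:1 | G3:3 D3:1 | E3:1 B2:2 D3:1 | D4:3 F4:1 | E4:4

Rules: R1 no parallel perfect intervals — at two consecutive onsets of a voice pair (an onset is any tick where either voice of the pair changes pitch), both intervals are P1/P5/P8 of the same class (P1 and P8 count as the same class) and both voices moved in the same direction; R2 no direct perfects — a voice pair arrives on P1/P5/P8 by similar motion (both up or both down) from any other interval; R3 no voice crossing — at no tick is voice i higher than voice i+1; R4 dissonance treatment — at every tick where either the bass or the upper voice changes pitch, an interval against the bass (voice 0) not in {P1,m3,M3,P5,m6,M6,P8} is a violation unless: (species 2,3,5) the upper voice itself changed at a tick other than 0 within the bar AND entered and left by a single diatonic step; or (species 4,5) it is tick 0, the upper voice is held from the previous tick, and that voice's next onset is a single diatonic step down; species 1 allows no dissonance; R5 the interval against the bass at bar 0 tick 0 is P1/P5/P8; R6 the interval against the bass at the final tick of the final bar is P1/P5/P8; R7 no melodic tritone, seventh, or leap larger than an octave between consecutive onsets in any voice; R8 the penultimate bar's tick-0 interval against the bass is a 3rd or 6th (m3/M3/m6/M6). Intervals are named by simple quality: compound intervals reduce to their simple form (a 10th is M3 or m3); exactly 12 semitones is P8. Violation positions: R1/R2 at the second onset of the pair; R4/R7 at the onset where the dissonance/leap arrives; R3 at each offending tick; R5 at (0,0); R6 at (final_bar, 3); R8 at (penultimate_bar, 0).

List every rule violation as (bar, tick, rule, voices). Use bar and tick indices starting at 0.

bar 0: v0=E3 v1=E4 downbeat P8
bar 1: v0=D3 v1=F3 downbeat m3
bar 2: v0=B2 v1=F3 downbeat TT
bar 3: v0=A2 v1=C3 downbeat m3
bar 4: v0=B2 v1=D3 downbeat m3
bar 5: v0=D3 v1=B3 downbeat M6
bar 6: v0=B2 v1=G3 downbeat m6
bar 7: v0=G2 v1=E3 downbeat M6
bar 8: v0=F3 v1=D4 downbeat M6
bar 9: v0=E3 v1=E4 downbeat P8
  -> R4 @ bar 2 tick 0 v(0, 1): B2/F3 TT untreated
  -> R7 @ bar 2 tick 0 v(1,): B3->F3 leap 6st
  -> R4 @ bar 5 tick 1 v(0, 1): D3/E4 M2 untreated
  -> R7 @ bar 5 tick 3 v(1,): A4->B3 leap 10st
  -> R7 @ bar 8 tick 0 v(0,): G2->F3 leap 10st
  -> R1 @ bar 9 tick 0 v(0, 1): F3/F4 P8 -> E3/E4 P8 similar

(2, 0, R4, (0, 1))
(2, 0, R7, (1,))
(5, 1, R4, (0, 1))
(5, 3, R7, (1,))
(8, 0, R7, (0,))
(9, 0, R1, (0, 1))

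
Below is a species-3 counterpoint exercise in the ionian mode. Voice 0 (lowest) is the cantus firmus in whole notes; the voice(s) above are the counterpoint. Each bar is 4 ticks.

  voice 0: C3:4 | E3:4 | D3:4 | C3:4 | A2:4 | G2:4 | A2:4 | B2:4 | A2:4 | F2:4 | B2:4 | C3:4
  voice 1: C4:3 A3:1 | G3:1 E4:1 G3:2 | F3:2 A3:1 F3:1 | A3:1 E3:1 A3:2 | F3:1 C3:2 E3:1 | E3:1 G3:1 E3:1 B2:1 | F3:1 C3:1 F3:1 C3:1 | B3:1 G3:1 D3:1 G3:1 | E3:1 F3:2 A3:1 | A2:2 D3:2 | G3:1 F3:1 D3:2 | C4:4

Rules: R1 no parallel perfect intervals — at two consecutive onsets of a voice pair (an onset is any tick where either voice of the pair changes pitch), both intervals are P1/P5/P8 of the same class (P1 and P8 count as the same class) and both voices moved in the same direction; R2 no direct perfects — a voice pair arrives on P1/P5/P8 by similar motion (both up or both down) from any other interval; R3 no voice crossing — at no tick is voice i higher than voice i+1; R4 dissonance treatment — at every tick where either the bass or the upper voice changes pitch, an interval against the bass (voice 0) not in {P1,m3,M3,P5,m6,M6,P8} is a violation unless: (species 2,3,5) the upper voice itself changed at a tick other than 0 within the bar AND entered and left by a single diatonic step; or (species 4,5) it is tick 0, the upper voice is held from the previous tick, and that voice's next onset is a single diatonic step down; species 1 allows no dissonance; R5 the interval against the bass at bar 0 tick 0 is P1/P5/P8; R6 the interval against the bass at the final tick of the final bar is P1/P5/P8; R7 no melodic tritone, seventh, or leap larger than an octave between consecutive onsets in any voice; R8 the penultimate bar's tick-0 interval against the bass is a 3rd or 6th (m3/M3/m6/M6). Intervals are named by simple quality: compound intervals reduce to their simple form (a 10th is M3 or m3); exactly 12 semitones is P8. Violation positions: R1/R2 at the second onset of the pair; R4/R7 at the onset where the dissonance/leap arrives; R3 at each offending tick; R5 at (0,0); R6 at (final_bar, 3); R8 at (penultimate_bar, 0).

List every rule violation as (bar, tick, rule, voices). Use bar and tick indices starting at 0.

(6, 0, R7, (1,))
(7, 0, R2, (0, 1))
(7, 0, R7, (1,))
(8, 0, R2, (0, 1))
(10, 0, R7, (0,))
(10, 1, R4, (0, 1))
(11, 0, R2, (0, 1))
(11, 0, R7, (1,))

bar 0: v0=C3 v1=C4 downbeat P8
bar 1: v0=E3 v1=G3 downbeat m3
bar 2: v0=D3 v1=F3 downbeat m3
bar 3: v0=C3 v1=A3 downbeat M6
bar 4: v0=A2 v1=F3 downbeat m6
bar 5: v0=G2 v1=E3 downbeat M6
bar 6: v0=A2 v1=F3 downbeat m6
bar 7: v0=B2 v1=B3 downbeat P8
bar 8: v0=A2 v1=E3 downbeat P5
bar 9: v0=F2 v1=A2 downbeat M3
bar 10: v0=B2 v1=G3 downbeat m6
bar 11: v0=C3 v1=C4 downbeat P8
  -> R7 @ bar 6 tick 0 v(1,): B2->F3 leap 6st
  -> R2 @ bar 7 tick 0 v(0, 1): A2/C3 m3 -> B2/B3 P8 similar
  -> R7 @ bar 7 tick 0 v(1,): C3->B3 leap 11st
  -> R2 @ bar 8 tick 0 v(0, 1): B2/G3 m6 -> A2/E3 P5 similar
  -> R7 @ bar 10 tick 0 v(0,): F2->B2 leap 6st
  -> R4 @ bar 10 tick 1 v(0, 1): B2/F3 TT untreated
  -> R2 @ bar 11 tick 0 v(0, 1): B2/D3 m3 -> C3/C4 P8 similar
  -> R7 @ bar 11 tick 0 v(1,): D3->C4 leap 10st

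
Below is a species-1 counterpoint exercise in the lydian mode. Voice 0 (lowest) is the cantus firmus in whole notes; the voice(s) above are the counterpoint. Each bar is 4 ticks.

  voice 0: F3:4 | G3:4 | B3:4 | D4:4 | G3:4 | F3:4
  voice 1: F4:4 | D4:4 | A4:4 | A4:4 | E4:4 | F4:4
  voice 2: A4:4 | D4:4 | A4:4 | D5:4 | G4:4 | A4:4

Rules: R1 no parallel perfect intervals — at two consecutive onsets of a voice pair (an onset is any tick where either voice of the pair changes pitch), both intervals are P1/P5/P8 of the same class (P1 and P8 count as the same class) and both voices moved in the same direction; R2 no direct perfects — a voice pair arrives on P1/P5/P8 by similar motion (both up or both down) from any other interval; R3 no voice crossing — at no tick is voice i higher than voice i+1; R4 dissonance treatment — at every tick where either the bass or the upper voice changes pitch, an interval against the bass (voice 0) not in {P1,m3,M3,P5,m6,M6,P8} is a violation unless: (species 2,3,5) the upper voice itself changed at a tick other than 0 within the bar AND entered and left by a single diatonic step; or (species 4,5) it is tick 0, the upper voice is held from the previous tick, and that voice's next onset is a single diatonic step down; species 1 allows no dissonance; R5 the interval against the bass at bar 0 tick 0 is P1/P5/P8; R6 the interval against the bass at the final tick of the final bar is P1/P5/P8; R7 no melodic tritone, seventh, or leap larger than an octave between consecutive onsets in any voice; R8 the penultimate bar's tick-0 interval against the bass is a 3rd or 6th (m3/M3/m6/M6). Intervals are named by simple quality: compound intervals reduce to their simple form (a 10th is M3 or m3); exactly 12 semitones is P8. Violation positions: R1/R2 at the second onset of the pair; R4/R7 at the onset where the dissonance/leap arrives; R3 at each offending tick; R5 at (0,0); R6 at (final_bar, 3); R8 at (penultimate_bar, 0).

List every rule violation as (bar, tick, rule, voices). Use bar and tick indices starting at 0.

bar 0: v0=F3 v1=F4 v2=A4 downbeat M3
bar 1: v0=G3 v1=D4 v2=D4 downbeat P5
bar 2: v0=B3 v1=A4 v2=A4 downbeat m7
bar 3: v0=D4 v1=A4 v2=D5 downbeat P8
bar 4: v0=G3 v1=E4 v2=G4 downbeat P8
bar 5: v0=F3 v1=F4 v2=A4 downbeat M3
  -> R5 @ bar 0 tick 0 v(0, 2): opens on M3
  -> R2 @ bar 1 tick 0 v(1, 2): F4/A4 M3 -> D4/D4 P1 similar
  -> R1 @ bar 2 tick 0 v(1, 2): D4/D4 P1 -> A4/A4 P1 similar
  -> R4 @ bar 2 tick 0 v(0, 1): B3/A4 m7 untreated
  -> R4 @ bar 2 tick 0 v(0, 2): B3/A4 m7 untreated
  -> R2 @ bar 3 tick 0 v(0, 2): B3/A4 m7 -> D4/D5 P8 similar
  -> R1 @ bar 4 tick 0 v(0, 2): D4/D5 P8 -> G3/G4 P8 similar
  -> R8 @ bar 4 tick 0 v(0, 2): penult P8 not 3rd/6th
  -> R6 @ bar 5 tick 3 v(0, 2): closes on M3

(0, 0, R5, (0, 2))
(1, 0, R2, (1, 2))
(2, 0, R1, (1, 2))
(2, 0, R4, (0, 1))
(2, 0, R4, (0, 2))
(3, 0, R2, (0, 2))
(4, 0, R1, (0, 2))
(4, 0, R8, (0, 2))
(5, 3, R6, (0, 2))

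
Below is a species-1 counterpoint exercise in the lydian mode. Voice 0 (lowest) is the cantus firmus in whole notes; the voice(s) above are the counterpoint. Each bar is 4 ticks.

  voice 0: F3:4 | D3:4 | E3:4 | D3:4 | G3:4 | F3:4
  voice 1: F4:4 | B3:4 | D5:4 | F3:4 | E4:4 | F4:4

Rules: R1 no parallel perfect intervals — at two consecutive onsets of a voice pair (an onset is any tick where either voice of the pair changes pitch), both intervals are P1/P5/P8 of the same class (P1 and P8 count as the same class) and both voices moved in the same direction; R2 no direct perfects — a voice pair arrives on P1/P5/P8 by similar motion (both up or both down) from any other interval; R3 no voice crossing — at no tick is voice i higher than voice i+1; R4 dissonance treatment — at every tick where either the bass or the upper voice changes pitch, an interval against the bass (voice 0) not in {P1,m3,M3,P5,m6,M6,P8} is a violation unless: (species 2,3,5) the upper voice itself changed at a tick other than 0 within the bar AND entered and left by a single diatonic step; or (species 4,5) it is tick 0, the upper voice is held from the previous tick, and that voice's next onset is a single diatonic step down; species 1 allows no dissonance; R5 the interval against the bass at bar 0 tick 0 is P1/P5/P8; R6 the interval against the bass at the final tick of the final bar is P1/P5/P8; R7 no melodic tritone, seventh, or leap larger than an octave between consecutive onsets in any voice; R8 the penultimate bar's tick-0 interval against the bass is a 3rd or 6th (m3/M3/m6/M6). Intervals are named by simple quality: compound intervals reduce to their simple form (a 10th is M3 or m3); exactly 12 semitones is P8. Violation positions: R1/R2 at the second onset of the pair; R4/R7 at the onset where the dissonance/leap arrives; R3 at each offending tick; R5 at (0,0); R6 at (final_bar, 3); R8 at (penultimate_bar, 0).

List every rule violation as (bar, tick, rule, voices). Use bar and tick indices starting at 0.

bar 0: v0=F3 v1=F4 downbeat P8
bar 1: v0=D3 v1=B3 downbeat M6
bar 2: v0=E3 v1=D5 downbeat m7
bar 3: v0=D3 v1=F3 downbeat m3
bar 4: v0=G3 v1=E4 downbeat M6
bar 5: v0=F3 v1=F4 downbeat P8
  -> R7 @ bar 1 tick 0 v(1,): F4->B3 leap 6st
  -> R4 @ bar 2 tick 0 v(0, 1): E3/D5 m7 untreated
  -> R7 @ bar 2 tick 0 v(1,): B3->D5 leap 15st
  -> R7 @ bar 3 tick 0 v(1,): D5->F3 leap 21st
  -> R7 @ bar 4 tick 0 v(1,): F3->E4 leap 11st

(1, 0, R7, (1,))
(2, 0, R4, (0, 1))
(2, 0, R7, (1,))
(3, 0, R7, (1,))
(4, 0, R7, (1,))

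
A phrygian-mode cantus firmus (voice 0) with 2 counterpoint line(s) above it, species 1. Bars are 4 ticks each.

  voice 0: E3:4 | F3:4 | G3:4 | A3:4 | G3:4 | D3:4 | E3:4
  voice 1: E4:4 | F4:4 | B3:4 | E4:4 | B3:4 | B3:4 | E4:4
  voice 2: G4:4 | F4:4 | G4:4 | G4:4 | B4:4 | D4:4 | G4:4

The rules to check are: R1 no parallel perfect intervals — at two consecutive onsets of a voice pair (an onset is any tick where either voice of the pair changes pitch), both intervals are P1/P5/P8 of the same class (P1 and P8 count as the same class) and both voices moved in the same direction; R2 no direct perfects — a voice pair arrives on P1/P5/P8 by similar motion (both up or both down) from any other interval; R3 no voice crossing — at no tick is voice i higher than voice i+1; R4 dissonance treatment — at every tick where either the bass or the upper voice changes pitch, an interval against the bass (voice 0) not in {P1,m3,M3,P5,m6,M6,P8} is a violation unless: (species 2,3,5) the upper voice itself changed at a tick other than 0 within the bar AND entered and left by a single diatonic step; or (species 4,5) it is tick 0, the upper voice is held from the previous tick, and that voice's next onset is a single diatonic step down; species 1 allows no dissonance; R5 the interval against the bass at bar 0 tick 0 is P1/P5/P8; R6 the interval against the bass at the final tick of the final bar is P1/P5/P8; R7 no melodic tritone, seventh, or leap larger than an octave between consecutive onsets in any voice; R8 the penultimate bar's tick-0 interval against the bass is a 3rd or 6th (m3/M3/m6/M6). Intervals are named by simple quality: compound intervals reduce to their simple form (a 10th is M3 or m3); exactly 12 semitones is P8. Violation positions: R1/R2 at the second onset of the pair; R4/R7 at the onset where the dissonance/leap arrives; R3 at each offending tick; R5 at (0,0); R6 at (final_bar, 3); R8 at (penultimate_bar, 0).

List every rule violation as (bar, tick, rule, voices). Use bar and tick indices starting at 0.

bar 0: v0=E3 v1=E4 v2=G4 downbeat m3
bar 1: v0=F3 v1=F4 v2=F4 downbeat P8
bar 2: v0=G3 v1=B3 v2=G4 downbeat P8
bar 3: v0=A3 v1=E4 v2=G4 downbeat m7
bar 4: v0=G3 v1=B3 v2=B4 downbeat M3
bar 5: v0=D3 v1=B3 v2=D4 downbeat P8
bar 6: v0=E3 v1=E4 v2=G4 downbeat m3
  -> R5 @ bar 0 tick 0 v(0, 2): opens on m3
  -> R1 @ bar 1 tick 0 v(0, 1): E3/E4 P8 -> F3/F4 P8 similar
  -> R1 @ bar 2 tick 0 v(0, 2): F3/F4 P8 -> G3/G4 P8 similar
  -> R7 @ bar 2 tick 0 v(1,): F4->B3 leap 6st
  -> R2 @ bar 3 tick 0 v(0, 1): G3/B3 M3 -> A3/E4 P5 similar
  -> R4 @ bar 3 tick 0 v(0, 2): A3/G4 m7 untreated
  -> R2 @ bar 5 tick 0 v(0, 2): G3/B4 M3 -> D3/D4 P8 similar
  -> R8 @ bar 5 tick 0 v(0, 2): penult P8 not 3rd/6th
  -> R2 @ bar 6 tick 0 v(0, 1): D3/B3 M6 -> E3/E4 P8 similar
  -> R6 @ bar 6 tick 3 v(0, 2): closes on m3

(0, 0, R5, (0, 2))
(1, 0, R1, (0, 1))
(2, 0, R1, (0, 2))
(2, 0, R7, (1,))
(3, 0, R2, (0, 1))
(3, 0, R4, (0, 2))
(5, 0, R2, (0, 2))
(5, 0, R8, (0, 2))
(6, 0, R2, (0, 1))
(6, 3, R6, (0, 2))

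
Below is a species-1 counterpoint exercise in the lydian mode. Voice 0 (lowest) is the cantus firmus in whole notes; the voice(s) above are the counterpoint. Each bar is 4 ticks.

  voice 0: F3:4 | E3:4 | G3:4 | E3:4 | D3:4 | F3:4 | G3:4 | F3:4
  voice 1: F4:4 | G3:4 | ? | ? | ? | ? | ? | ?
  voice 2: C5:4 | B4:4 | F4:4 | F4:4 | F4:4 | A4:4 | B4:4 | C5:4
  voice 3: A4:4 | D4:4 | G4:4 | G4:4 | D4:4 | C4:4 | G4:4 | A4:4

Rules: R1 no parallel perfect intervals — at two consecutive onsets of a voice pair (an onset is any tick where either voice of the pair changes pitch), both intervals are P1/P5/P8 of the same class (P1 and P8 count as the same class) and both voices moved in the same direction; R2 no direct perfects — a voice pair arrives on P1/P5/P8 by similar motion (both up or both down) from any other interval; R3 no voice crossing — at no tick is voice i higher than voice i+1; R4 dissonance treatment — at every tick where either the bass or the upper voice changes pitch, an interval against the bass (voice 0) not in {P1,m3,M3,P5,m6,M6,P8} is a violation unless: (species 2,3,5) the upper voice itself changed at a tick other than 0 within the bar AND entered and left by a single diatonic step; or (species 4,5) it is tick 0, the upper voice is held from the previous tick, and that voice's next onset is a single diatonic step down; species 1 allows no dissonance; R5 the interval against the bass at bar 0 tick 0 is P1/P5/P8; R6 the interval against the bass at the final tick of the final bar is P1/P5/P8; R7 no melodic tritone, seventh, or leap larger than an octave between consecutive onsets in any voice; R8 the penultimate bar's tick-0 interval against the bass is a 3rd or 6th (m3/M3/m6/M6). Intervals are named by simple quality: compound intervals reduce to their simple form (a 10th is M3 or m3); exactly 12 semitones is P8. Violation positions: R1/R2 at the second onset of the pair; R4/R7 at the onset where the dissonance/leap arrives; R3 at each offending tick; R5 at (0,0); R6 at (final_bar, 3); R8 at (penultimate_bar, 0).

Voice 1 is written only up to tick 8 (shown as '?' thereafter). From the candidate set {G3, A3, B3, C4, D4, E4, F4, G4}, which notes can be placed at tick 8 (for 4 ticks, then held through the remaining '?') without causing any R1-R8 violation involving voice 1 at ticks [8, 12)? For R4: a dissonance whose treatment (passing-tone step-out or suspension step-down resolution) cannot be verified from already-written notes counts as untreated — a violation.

{B3, E4, G3}

G3: legal
A3: violates R4
B3: legal
C4: violates R1,R4
D4: violates R2
E4: legal
F4: violates R4,R7
G4: violates R2,R3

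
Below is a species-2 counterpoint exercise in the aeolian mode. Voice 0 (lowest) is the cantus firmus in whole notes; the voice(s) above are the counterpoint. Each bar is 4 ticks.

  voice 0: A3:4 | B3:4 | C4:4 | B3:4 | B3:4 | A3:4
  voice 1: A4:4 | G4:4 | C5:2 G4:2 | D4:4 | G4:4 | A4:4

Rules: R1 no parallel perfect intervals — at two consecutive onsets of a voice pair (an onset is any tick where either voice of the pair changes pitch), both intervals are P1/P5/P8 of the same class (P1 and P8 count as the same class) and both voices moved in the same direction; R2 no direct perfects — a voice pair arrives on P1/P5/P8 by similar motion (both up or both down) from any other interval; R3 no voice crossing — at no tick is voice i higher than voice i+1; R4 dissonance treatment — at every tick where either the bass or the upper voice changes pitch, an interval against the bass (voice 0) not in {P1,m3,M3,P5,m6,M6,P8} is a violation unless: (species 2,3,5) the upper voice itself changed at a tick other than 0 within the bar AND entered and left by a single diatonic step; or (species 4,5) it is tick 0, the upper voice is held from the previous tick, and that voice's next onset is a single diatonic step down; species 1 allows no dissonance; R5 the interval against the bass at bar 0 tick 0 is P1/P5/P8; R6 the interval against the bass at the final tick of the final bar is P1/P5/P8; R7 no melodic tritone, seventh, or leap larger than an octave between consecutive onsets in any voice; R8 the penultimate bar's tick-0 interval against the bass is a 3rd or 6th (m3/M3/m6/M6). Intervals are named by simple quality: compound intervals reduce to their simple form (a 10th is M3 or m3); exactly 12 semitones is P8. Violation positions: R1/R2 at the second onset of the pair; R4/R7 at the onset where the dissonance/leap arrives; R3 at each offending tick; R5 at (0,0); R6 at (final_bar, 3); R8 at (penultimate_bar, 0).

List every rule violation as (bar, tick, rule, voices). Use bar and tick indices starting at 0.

(2, 0, R2, (0, 1))

bar 0: v0=A3 v1=A4 downbeat P8
bar 1: v0=B3 v1=G4 downbeat m6
bar 2: v0=C4 v1=C5 downbeat P8
bar 3: v0=B3 v1=D4 downbeat m3
bar 4: v0=B3 v1=G4 downbeat m6
bar 5: v0=A3 v1=A4 downbeat P8
  -> R2 @ bar 2 tick 0 v(0, 1): B3/G4 m6 -> C4/C5 P8 similar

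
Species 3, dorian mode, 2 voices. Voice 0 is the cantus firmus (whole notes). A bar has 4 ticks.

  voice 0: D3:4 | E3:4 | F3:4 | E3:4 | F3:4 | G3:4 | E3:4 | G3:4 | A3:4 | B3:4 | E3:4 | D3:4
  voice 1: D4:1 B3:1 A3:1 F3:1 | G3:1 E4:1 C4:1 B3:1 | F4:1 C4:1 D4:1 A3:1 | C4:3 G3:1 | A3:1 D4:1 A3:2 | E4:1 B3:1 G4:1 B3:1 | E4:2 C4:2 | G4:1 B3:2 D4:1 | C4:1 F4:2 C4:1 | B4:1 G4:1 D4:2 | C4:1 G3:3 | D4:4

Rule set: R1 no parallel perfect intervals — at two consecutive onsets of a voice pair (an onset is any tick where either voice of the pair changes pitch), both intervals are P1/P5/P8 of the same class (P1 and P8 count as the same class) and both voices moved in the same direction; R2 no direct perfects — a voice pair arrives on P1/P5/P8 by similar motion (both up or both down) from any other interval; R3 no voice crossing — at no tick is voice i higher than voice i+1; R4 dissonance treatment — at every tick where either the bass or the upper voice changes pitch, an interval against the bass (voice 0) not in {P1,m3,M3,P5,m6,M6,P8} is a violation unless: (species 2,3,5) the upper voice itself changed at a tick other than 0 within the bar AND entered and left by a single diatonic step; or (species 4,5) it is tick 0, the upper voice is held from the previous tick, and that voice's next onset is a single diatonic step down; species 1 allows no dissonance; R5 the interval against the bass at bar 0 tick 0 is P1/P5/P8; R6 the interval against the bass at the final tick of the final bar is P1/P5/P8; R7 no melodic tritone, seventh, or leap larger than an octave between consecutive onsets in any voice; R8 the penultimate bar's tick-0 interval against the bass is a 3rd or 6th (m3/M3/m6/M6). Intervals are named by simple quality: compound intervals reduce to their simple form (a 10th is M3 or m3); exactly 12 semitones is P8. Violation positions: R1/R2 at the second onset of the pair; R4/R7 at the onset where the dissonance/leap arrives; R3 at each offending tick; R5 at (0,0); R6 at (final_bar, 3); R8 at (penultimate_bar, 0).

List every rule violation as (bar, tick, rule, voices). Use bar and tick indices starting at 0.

(2, 0, R2, (0, 1))
(2, 0, R7, (1,))
(7, 0, R2, (0, 1))
(9, 0, R2, (0, 1))
(9, 0, R7, (1,))

bar 0: v0=D3 v1=D4 downbeat P8
bar 1: v0=E3 v1=G3 downbeat m3
bar 2: v0=F3 v1=F4 downbeat P8
bar 3: v0=E3 v1=C4 downbeat m6
bar 4: v0=F3 v1=A3 downbeat M3
bar 5: v0=G3 v1=E4 downbeat M6
bar 6: v0=E3 v1=E4 downbeat P8
bar 7: v0=G3 v1=G4 downbeat P8
bar 8: v0=A3 v1=C4 downbeat m3
bar 9: v0=B3 v1=B4 downbeat P8
bar 10: v0=E3 v1=C4 downbeat m6
bar 11: v0=D3 v1=D4 downbeat P8
  -> R2 @ bar 2 tick 0 v(0, 1): E3/B3 P5 -> F3/F4 P8 similar
  -> R7 @ bar 2 tick 0 v(1,): B3->F4 leap 6st
  -> R2 @ bar 7 tick 0 v(0, 1): E3/C4 m6 -> G3/G4 P8 similar
  -> R2 @ bar 9 tick 0 v(0, 1): A3/C4 m3 -> B3/B4 P8 similar
  -> R7 @ bar 9 tick 0 v(1,): C4->B4 leap 11st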